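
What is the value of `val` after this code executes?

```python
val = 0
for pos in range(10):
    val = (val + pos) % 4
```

Let's trace through this code step by step.

Initialize: val = 0
Entering loop: for pos in range(10):

After execution: val = 1
1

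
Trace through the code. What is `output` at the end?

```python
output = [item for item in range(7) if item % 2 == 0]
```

Let's trace through this code step by step.

Initialize: output = [item for item in range(7) if item % 2 == 0]

After execution: output = [0, 2, 4, 6]
[0, 2, 4, 6]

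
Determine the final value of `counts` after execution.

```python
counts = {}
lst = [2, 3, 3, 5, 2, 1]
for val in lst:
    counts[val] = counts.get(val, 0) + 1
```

Let's trace through this code step by step.

Initialize: counts = {}
Initialize: lst = [2, 3, 3, 5, 2, 1]
Entering loop: for val in lst:

After execution: counts = {2: 2, 3: 2, 5: 1, 1: 1}
{2: 2, 3: 2, 5: 1, 1: 1}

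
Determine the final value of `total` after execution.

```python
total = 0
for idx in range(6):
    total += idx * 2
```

Let's trace through this code step by step.

Initialize: total = 0
Entering loop: for idx in range(6):

After execution: total = 30
30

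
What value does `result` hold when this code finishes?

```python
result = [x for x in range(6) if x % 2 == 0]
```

Let's trace through this code step by step.

Initialize: result = [x for x in range(6) if x % 2 == 0]

After execution: result = [0, 2, 4]
[0, 2, 4]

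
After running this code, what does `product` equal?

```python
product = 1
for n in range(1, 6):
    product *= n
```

Let's trace through this code step by step.

Initialize: product = 1
Entering loop: for n in range(1, 6):

After execution: product = 120
120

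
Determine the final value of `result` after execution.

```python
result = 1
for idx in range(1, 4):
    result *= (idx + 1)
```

Let's trace through this code step by step.

Initialize: result = 1
Entering loop: for idx in range(1, 4):

After execution: result = 24
24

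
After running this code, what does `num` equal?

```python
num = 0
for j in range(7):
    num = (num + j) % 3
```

Let's trace through this code step by step.

Initialize: num = 0
Entering loop: for j in range(7):

After execution: num = 0
0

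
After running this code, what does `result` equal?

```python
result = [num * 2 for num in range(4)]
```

Let's trace through this code step by step.

Initialize: result = [num * 2 for num in range(4)]

After execution: result = [0, 2, 4, 6]
[0, 2, 4, 6]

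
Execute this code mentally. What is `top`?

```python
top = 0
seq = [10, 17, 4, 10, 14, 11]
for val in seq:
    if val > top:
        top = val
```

Let's trace through this code step by step.

Initialize: top = 0
Initialize: seq = [10, 17, 4, 10, 14, 11]
Entering loop: for val in seq:

After execution: top = 17
17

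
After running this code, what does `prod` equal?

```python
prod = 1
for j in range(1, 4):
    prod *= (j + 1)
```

Let's trace through this code step by step.

Initialize: prod = 1
Entering loop: for j in range(1, 4):

After execution: prod = 24
24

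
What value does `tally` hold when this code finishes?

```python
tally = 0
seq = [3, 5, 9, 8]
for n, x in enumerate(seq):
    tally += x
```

Let's trace through this code step by step.

Initialize: tally = 0
Initialize: seq = [3, 5, 9, 8]
Entering loop: for n, x in enumerate(seq):

After execution: tally = 25
25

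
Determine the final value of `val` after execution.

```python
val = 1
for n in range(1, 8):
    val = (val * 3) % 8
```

Let's trace through this code step by step.

Initialize: val = 1
Entering loop: for n in range(1, 8):

After execution: val = 3
3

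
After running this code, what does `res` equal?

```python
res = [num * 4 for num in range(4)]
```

Let's trace through this code step by step.

Initialize: res = [num * 4 for num in range(4)]

After execution: res = [0, 4, 8, 12]
[0, 4, 8, 12]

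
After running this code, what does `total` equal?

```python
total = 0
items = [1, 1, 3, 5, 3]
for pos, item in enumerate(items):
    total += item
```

Let's trace through this code step by step.

Initialize: total = 0
Initialize: items = [1, 1, 3, 5, 3]
Entering loop: for pos, item in enumerate(items):

After execution: total = 13
13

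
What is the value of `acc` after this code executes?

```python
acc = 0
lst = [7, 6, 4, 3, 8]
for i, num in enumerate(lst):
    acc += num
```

Let's trace through this code step by step.

Initialize: acc = 0
Initialize: lst = [7, 6, 4, 3, 8]
Entering loop: for i, num in enumerate(lst):

After execution: acc = 28
28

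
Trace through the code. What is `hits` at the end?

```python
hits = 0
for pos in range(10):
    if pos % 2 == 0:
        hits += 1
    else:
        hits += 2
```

Let's trace through this code step by step.

Initialize: hits = 0
Entering loop: for pos in range(10):

After execution: hits = 15
15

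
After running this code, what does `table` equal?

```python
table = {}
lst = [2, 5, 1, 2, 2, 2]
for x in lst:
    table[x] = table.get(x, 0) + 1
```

Let's trace through this code step by step.

Initialize: table = {}
Initialize: lst = [2, 5, 1, 2, 2, 2]
Entering loop: for x in lst:

After execution: table = {2: 4, 5: 1, 1: 1}
{2: 4, 5: 1, 1: 1}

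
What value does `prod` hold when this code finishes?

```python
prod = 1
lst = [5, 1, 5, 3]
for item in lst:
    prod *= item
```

Let's trace through this code step by step.

Initialize: prod = 1
Initialize: lst = [5, 1, 5, 3]
Entering loop: for item in lst:

After execution: prod = 75
75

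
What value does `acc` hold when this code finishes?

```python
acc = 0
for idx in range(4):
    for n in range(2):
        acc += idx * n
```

Let's trace through this code step by step.

Initialize: acc = 0
Entering loop: for idx in range(4):

After execution: acc = 6
6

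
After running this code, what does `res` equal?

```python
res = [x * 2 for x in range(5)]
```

Let's trace through this code step by step.

Initialize: res = [x * 2 for x in range(5)]

After execution: res = [0, 2, 4, 6, 8]
[0, 2, 4, 6, 8]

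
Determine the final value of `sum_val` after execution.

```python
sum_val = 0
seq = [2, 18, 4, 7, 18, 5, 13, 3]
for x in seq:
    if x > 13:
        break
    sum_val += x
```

Let's trace through this code step by step.

Initialize: sum_val = 0
Initialize: seq = [2, 18, 4, 7, 18, 5, 13, 3]
Entering loop: for x in seq:

After execution: sum_val = 2
2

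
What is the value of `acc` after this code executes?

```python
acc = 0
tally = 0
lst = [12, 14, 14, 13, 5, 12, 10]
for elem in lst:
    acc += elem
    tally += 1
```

Let's trace through this code step by step.

Initialize: acc = 0
Initialize: tally = 0
Initialize: lst = [12, 14, 14, 13, 5, 12, 10]
Entering loop: for elem in lst:

After execution: acc = 80
80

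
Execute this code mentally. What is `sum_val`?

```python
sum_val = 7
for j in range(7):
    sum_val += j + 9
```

Let's trace through this code step by step.

Initialize: sum_val = 7
Entering loop: for j in range(7):

After execution: sum_val = 91
91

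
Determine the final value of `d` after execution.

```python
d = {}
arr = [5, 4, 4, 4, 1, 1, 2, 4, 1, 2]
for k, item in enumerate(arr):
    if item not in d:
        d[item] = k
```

Let's trace through this code step by step.

Initialize: d = {}
Initialize: arr = [5, 4, 4, 4, 1, 1, 2, 4, 1, 2]
Entering loop: for k, item in enumerate(arr):

After execution: d = {5: 0, 4: 1, 1: 4, 2: 6}
{5: 0, 4: 1, 1: 4, 2: 6}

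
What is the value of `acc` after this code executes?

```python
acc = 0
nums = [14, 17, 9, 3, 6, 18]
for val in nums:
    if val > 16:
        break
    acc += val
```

Let's trace through this code step by step.

Initialize: acc = 0
Initialize: nums = [14, 17, 9, 3, 6, 18]
Entering loop: for val in nums:

After execution: acc = 14
14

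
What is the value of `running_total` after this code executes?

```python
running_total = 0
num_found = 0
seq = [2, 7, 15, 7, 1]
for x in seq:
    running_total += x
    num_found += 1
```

Let's trace through this code step by step.

Initialize: running_total = 0
Initialize: num_found = 0
Initialize: seq = [2, 7, 15, 7, 1]
Entering loop: for x in seq:

After execution: running_total = 32
32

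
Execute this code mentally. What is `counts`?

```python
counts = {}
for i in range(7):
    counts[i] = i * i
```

Let's trace through this code step by step.

Initialize: counts = {}
Entering loop: for i in range(7):

After execution: counts = {0: 0, 1: 1, 2: 4, 3: 9, 4: 16, 5: 25, 6: 36}
{0: 0, 1: 1, 2: 4, 3: 9, 4: 16, 5: 25, 6: 36}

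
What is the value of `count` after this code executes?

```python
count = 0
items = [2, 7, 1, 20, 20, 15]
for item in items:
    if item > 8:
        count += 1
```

Let's trace through this code step by step.

Initialize: count = 0
Initialize: items = [2, 7, 1, 20, 20, 15]
Entering loop: for item in items:

After execution: count = 3
3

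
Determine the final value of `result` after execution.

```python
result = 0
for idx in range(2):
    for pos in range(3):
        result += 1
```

Let's trace through this code step by step.

Initialize: result = 0
Entering loop: for idx in range(2):

After execution: result = 6
6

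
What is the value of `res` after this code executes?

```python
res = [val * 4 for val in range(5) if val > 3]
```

Let's trace through this code step by step.

Initialize: res = [val * 4 for val in range(5) if val > 3]

After execution: res = [16]
[16]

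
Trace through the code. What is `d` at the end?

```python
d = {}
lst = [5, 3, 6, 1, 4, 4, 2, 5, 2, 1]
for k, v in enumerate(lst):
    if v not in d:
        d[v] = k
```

Let's trace through this code step by step.

Initialize: d = {}
Initialize: lst = [5, 3, 6, 1, 4, 4, 2, 5, 2, 1]
Entering loop: for k, v in enumerate(lst):

After execution: d = {5: 0, 3: 1, 6: 2, 1: 3, 4: 4, 2: 6}
{5: 0, 3: 1, 6: 2, 1: 3, 4: 4, 2: 6}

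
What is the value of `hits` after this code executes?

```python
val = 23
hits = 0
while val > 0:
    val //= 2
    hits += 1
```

Let's trace through this code step by step.

Initialize: val = 23
Initialize: hits = 0
Entering loop: while val > 0:

After execution: hits = 5
5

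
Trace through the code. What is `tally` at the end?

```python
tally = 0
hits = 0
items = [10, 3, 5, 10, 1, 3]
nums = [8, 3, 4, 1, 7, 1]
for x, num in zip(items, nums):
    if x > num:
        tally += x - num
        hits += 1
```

Let's trace through this code step by step.

Initialize: tally = 0
Initialize: hits = 0
Initialize: items = [10, 3, 5, 10, 1, 3]
Initialize: nums = [8, 3, 4, 1, 7, 1]
Entering loop: for x, num in zip(items, nums):

After execution: tally = 14
14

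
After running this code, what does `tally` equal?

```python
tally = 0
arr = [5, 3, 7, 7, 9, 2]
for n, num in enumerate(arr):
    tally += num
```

Let's trace through this code step by step.

Initialize: tally = 0
Initialize: arr = [5, 3, 7, 7, 9, 2]
Entering loop: for n, num in enumerate(arr):

After execution: tally = 33
33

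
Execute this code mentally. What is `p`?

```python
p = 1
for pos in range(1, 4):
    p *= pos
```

Let's trace through this code step by step.

Initialize: p = 1
Entering loop: for pos in range(1, 4):

After execution: p = 6
6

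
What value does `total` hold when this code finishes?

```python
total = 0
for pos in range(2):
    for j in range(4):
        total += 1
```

Let's trace through this code step by step.

Initialize: total = 0
Entering loop: for pos in range(2):

After execution: total = 8
8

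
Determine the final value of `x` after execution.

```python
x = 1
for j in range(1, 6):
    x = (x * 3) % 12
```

Let's trace through this code step by step.

Initialize: x = 1
Entering loop: for j in range(1, 6):

After execution: x = 3
3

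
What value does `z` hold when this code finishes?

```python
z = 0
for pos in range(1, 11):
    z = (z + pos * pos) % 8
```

Let's trace through this code step by step.

Initialize: z = 0
Entering loop: for pos in range(1, 11):

After execution: z = 1
1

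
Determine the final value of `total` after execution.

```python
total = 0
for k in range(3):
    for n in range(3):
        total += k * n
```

Let's trace through this code step by step.

Initialize: total = 0
Entering loop: for k in range(3):

After execution: total = 9
9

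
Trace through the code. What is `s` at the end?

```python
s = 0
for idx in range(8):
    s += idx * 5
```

Let's trace through this code step by step.

Initialize: s = 0
Entering loop: for idx in range(8):

After execution: s = 140
140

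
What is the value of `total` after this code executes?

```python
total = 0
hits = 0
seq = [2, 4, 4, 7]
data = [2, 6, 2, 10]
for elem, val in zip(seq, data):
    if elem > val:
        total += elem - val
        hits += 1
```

Let's trace through this code step by step.

Initialize: total = 0
Initialize: hits = 0
Initialize: seq = [2, 4, 4, 7]
Initialize: data = [2, 6, 2, 10]
Entering loop: for elem, val in zip(seq, data):

After execution: total = 2
2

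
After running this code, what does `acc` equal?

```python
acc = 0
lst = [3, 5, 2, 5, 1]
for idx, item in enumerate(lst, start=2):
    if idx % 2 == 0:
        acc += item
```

Let's trace through this code step by step.

Initialize: acc = 0
Initialize: lst = [3, 5, 2, 5, 1]
Entering loop: for idx, item in enumerate(lst, start=2):

After execution: acc = 6
6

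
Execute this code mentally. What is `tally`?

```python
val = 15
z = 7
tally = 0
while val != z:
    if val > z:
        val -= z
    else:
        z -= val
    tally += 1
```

Let's trace through this code step by step.

Initialize: val = 15
Initialize: z = 7
Initialize: tally = 0
Entering loop: while val != z:

After execution: tally = 8
8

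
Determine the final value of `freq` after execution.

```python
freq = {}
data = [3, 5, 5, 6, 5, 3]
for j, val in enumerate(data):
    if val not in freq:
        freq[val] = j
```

Let's trace through this code step by step.

Initialize: freq = {}
Initialize: data = [3, 5, 5, 6, 5, 3]
Entering loop: for j, val in enumerate(data):

After execution: freq = {3: 0, 5: 1, 6: 3}
{3: 0, 5: 1, 6: 3}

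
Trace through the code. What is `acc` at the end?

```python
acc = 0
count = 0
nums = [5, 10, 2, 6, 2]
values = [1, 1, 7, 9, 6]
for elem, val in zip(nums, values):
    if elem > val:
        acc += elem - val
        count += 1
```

Let's trace through this code step by step.

Initialize: acc = 0
Initialize: count = 0
Initialize: nums = [5, 10, 2, 6, 2]
Initialize: values = [1, 1, 7, 9, 6]
Entering loop: for elem, val in zip(nums, values):

After execution: acc = 13
13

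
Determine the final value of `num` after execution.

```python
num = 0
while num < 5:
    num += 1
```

Let's trace through this code step by step.

Initialize: num = 0
Entering loop: while num < 5:

After execution: num = 5
5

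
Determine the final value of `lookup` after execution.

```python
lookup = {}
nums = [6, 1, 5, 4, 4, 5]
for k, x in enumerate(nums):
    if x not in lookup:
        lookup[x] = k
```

Let's trace through this code step by step.

Initialize: lookup = {}
Initialize: nums = [6, 1, 5, 4, 4, 5]
Entering loop: for k, x in enumerate(nums):

After execution: lookup = {6: 0, 1: 1, 5: 2, 4: 3}
{6: 0, 1: 1, 5: 2, 4: 3}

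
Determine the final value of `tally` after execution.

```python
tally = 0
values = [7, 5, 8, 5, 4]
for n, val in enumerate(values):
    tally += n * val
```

Let's trace through this code step by step.

Initialize: tally = 0
Initialize: values = [7, 5, 8, 5, 4]
Entering loop: for n, val in enumerate(values):

After execution: tally = 52
52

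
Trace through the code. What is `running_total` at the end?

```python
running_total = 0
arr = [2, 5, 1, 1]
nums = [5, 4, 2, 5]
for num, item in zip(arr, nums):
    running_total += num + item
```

Let's trace through this code step by step.

Initialize: running_total = 0
Initialize: arr = [2, 5, 1, 1]
Initialize: nums = [5, 4, 2, 5]
Entering loop: for num, item in zip(arr, nums):

After execution: running_total = 25
25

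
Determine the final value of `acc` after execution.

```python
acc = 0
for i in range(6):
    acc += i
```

Let's trace through this code step by step.

Initialize: acc = 0
Entering loop: for i in range(6):

After execution: acc = 15
15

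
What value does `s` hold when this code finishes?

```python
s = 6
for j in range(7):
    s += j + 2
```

Let's trace through this code step by step.

Initialize: s = 6
Entering loop: for j in range(7):

After execution: s = 41
41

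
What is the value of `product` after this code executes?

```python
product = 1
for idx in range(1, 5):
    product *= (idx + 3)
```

Let's trace through this code step by step.

Initialize: product = 1
Entering loop: for idx in range(1, 5):

After execution: product = 840
840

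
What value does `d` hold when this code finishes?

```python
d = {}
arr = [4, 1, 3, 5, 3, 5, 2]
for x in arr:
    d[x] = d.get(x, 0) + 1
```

Let's trace through this code step by step.

Initialize: d = {}
Initialize: arr = [4, 1, 3, 5, 3, 5, 2]
Entering loop: for x in arr:

After execution: d = {4: 1, 1: 1, 3: 2, 5: 2, 2: 1}
{4: 1, 1: 1, 3: 2, 5: 2, 2: 1}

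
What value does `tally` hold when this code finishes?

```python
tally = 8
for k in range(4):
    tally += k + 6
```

Let's trace through this code step by step.

Initialize: tally = 8
Entering loop: for k in range(4):

After execution: tally = 38
38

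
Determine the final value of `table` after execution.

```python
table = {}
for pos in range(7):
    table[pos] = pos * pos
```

Let's trace through this code step by step.

Initialize: table = {}
Entering loop: for pos in range(7):

After execution: table = {0: 0, 1: 1, 2: 4, 3: 9, 4: 16, 5: 25, 6: 36}
{0: 0, 1: 1, 2: 4, 3: 9, 4: 16, 5: 25, 6: 36}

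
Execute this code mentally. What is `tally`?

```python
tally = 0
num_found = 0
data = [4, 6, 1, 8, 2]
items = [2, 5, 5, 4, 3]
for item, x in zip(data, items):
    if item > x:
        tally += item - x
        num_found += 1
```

Let's trace through this code step by step.

Initialize: tally = 0
Initialize: num_found = 0
Initialize: data = [4, 6, 1, 8, 2]
Initialize: items = [2, 5, 5, 4, 3]
Entering loop: for item, x in zip(data, items):

After execution: tally = 7
7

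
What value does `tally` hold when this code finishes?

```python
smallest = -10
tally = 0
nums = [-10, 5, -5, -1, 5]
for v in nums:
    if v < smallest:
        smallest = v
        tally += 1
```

Let's trace through this code step by step.

Initialize: smallest = -10
Initialize: tally = 0
Initialize: nums = [-10, 5, -5, -1, 5]
Entering loop: for v in nums:

After execution: tally = 0
0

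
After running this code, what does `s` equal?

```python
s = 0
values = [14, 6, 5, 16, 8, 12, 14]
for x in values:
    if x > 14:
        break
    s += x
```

Let's trace through this code step by step.

Initialize: s = 0
Initialize: values = [14, 6, 5, 16, 8, 12, 14]
Entering loop: for x in values:

After execution: s = 25
25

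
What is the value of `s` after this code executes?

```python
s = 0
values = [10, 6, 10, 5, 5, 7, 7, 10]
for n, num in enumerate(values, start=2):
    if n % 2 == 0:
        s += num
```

Let's trace through this code step by step.

Initialize: s = 0
Initialize: values = [10, 6, 10, 5, 5, 7, 7, 10]
Entering loop: for n, num in enumerate(values, start=2):

After execution: s = 32
32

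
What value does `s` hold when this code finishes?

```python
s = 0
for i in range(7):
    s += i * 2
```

Let's trace through this code step by step.

Initialize: s = 0
Entering loop: for i in range(7):

After execution: s = 42
42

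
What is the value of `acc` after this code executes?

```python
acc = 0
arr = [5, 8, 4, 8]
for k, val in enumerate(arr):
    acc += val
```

Let's trace through this code step by step.

Initialize: acc = 0
Initialize: arr = [5, 8, 4, 8]
Entering loop: for k, val in enumerate(arr):

After execution: acc = 25
25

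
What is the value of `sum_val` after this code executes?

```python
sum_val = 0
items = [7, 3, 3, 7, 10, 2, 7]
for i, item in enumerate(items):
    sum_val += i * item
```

Let's trace through this code step by step.

Initialize: sum_val = 0
Initialize: items = [7, 3, 3, 7, 10, 2, 7]
Entering loop: for i, item in enumerate(items):

After execution: sum_val = 122
122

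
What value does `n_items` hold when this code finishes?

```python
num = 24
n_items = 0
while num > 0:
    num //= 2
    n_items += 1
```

Let's trace through this code step by step.

Initialize: num = 24
Initialize: n_items = 0
Entering loop: while num > 0:

After execution: n_items = 5
5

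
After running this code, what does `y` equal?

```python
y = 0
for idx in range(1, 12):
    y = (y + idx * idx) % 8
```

Let's trace through this code step by step.

Initialize: y = 0
Entering loop: for idx in range(1, 12):

After execution: y = 2
2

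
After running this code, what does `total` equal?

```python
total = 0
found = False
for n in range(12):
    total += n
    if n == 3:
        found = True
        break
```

Let's trace through this code step by step.

Initialize: total = 0
Initialize: found = False
Entering loop: for n in range(12):

After execution: total = 6
6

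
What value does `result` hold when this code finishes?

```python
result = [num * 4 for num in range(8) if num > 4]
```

Let's trace through this code step by step.

Initialize: result = [num * 4 for num in range(8) if num > 4]

After execution: result = [20, 24, 28]
[20, 24, 28]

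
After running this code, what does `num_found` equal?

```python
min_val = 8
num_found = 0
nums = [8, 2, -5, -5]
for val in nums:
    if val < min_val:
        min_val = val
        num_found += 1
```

Let's trace through this code step by step.

Initialize: min_val = 8
Initialize: num_found = 0
Initialize: nums = [8, 2, -5, -5]
Entering loop: for val in nums:

After execution: num_found = 2
2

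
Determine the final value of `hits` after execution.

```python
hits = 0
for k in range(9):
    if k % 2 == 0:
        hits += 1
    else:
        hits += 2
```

Let's trace through this code step by step.

Initialize: hits = 0
Entering loop: for k in range(9):

After execution: hits = 13
13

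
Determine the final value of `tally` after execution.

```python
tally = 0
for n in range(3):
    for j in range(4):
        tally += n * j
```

Let's trace through this code step by step.

Initialize: tally = 0
Entering loop: for n in range(3):

After execution: tally = 18
18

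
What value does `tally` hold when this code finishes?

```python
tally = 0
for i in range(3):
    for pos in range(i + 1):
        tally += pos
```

Let's trace through this code step by step.

Initialize: tally = 0
Entering loop: for i in range(3):

After execution: tally = 4
4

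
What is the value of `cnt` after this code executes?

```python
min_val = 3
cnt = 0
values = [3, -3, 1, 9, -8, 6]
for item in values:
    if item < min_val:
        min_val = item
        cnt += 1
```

Let's trace through this code step by step.

Initialize: min_val = 3
Initialize: cnt = 0
Initialize: values = [3, -3, 1, 9, -8, 6]
Entering loop: for item in values:

After execution: cnt = 2
2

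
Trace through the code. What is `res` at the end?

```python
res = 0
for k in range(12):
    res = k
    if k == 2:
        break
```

Let's trace through this code step by step.

Initialize: res = 0
Entering loop: for k in range(12):

After execution: res = 2
2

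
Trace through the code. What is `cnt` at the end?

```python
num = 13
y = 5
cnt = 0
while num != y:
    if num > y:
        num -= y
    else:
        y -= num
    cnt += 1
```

Let's trace through this code step by step.

Initialize: num = 13
Initialize: y = 5
Initialize: cnt = 0
Entering loop: while num != y:

After execution: cnt = 5
5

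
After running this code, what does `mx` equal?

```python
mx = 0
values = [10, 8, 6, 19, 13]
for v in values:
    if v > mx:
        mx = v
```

Let's trace through this code step by step.

Initialize: mx = 0
Initialize: values = [10, 8, 6, 19, 13]
Entering loop: for v in values:

After execution: mx = 19
19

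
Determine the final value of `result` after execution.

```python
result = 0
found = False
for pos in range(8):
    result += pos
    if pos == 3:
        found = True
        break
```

Let's trace through this code step by step.

Initialize: result = 0
Initialize: found = False
Entering loop: for pos in range(8):

After execution: result = 6
6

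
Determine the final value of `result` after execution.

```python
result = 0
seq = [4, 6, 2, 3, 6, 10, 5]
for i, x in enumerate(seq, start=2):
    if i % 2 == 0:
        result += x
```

Let's trace through this code step by step.

Initialize: result = 0
Initialize: seq = [4, 6, 2, 3, 6, 10, 5]
Entering loop: for i, x in enumerate(seq, start=2):

After execution: result = 17
17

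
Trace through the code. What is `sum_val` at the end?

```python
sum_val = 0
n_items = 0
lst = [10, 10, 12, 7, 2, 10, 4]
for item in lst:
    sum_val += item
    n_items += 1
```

Let's trace through this code step by step.

Initialize: sum_val = 0
Initialize: n_items = 0
Initialize: lst = [10, 10, 12, 7, 2, 10, 4]
Entering loop: for item in lst:

After execution: sum_val = 55
55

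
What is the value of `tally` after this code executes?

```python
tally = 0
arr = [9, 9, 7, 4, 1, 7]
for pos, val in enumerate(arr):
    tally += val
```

Let's trace through this code step by step.

Initialize: tally = 0
Initialize: arr = [9, 9, 7, 4, 1, 7]
Entering loop: for pos, val in enumerate(arr):

After execution: tally = 37
37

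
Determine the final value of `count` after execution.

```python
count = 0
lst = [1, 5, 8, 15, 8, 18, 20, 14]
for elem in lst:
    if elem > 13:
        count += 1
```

Let's trace through this code step by step.

Initialize: count = 0
Initialize: lst = [1, 5, 8, 15, 8, 18, 20, 14]
Entering loop: for elem in lst:

After execution: count = 4
4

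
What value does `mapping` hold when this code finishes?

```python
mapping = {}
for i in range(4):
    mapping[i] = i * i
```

Let's trace through this code step by step.

Initialize: mapping = {}
Entering loop: for i in range(4):

After execution: mapping = {0: 0, 1: 1, 2: 4, 3: 9}
{0: 0, 1: 1, 2: 4, 3: 9}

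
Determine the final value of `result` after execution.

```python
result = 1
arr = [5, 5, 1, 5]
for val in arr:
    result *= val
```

Let's trace through this code step by step.

Initialize: result = 1
Initialize: arr = [5, 5, 1, 5]
Entering loop: for val in arr:

After execution: result = 125
125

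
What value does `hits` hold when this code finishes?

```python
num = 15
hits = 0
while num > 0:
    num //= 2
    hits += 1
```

Let's trace through this code step by step.

Initialize: num = 15
Initialize: hits = 0
Entering loop: while num > 0:

After execution: hits = 4
4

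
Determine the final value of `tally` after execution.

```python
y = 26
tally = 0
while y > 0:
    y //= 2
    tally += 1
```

Let's trace through this code step by step.

Initialize: y = 26
Initialize: tally = 0
Entering loop: while y > 0:

After execution: tally = 5
5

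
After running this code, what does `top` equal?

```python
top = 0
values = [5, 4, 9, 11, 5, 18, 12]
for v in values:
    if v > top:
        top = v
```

Let's trace through this code step by step.

Initialize: top = 0
Initialize: values = [5, 4, 9, 11, 5, 18, 12]
Entering loop: for v in values:

After execution: top = 18
18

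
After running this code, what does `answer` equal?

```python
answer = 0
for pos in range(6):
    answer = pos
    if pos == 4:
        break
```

Let's trace through this code step by step.

Initialize: answer = 0
Entering loop: for pos in range(6):

After execution: answer = 4
4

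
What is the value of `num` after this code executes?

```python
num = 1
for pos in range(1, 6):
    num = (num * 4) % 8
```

Let's trace through this code step by step.

Initialize: num = 1
Entering loop: for pos in range(1, 6):

After execution: num = 0
0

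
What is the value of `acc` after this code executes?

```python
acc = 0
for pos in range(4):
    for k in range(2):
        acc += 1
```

Let's trace through this code step by step.

Initialize: acc = 0
Entering loop: for pos in range(4):

After execution: acc = 8
8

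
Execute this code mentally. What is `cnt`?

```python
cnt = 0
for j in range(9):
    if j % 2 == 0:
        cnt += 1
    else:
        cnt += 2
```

Let's trace through this code step by step.

Initialize: cnt = 0
Entering loop: for j in range(9):

After execution: cnt = 13
13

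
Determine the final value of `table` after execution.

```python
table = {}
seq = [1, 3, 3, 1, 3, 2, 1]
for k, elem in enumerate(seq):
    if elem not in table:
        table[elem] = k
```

Let's trace through this code step by step.

Initialize: table = {}
Initialize: seq = [1, 3, 3, 1, 3, 2, 1]
Entering loop: for k, elem in enumerate(seq):

After execution: table = {1: 0, 3: 1, 2: 5}
{1: 0, 3: 1, 2: 5}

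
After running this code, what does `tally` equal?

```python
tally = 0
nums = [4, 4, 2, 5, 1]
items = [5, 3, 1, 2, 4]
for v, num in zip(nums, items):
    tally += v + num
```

Let's trace through this code step by step.

Initialize: tally = 0
Initialize: nums = [4, 4, 2, 5, 1]
Initialize: items = [5, 3, 1, 2, 4]
Entering loop: for v, num in zip(nums, items):

After execution: tally = 31
31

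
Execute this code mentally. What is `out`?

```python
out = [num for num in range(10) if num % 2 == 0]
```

Let's trace through this code step by step.

Initialize: out = [num for num in range(10) if num % 2 == 0]

After execution: out = [0, 2, 4, 6, 8]
[0, 2, 4, 6, 8]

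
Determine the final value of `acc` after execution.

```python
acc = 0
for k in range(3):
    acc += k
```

Let's trace through this code step by step.

Initialize: acc = 0
Entering loop: for k in range(3):

After execution: acc = 3
3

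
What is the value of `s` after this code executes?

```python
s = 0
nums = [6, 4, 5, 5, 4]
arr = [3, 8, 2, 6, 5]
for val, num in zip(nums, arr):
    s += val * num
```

Let's trace through this code step by step.

Initialize: s = 0
Initialize: nums = [6, 4, 5, 5, 4]
Initialize: arr = [3, 8, 2, 6, 5]
Entering loop: for val, num in zip(nums, arr):

After execution: s = 110
110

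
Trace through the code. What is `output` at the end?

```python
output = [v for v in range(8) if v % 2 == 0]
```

Let's trace through this code step by step.

Initialize: output = [v for v in range(8) if v % 2 == 0]

After execution: output = [0, 2, 4, 6]
[0, 2, 4, 6]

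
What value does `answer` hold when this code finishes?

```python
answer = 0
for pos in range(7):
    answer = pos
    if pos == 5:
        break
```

Let's trace through this code step by step.

Initialize: answer = 0
Entering loop: for pos in range(7):

After execution: answer = 5
5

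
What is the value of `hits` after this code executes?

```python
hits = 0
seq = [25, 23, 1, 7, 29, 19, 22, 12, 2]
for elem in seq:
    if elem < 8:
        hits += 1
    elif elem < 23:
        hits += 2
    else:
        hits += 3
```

Let's trace through this code step by step.

Initialize: hits = 0
Initialize: seq = [25, 23, 1, 7, 29, 19, 22, 12, 2]
Entering loop: for elem in seq:

After execution: hits = 18
18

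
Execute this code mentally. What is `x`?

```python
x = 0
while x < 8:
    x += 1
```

Let's trace through this code step by step.

Initialize: x = 0
Entering loop: while x < 8:

After execution: x = 8
8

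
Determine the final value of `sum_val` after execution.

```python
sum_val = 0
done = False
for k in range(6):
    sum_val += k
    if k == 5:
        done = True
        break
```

Let's trace through this code step by step.

Initialize: sum_val = 0
Initialize: done = False
Entering loop: for k in range(6):

After execution: sum_val = 15
15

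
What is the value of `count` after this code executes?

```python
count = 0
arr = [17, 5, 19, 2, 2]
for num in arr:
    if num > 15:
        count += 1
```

Let's trace through this code step by step.

Initialize: count = 0
Initialize: arr = [17, 5, 19, 2, 2]
Entering loop: for num in arr:

After execution: count = 2
2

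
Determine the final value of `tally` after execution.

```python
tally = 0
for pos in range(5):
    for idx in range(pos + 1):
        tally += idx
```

Let's trace through this code step by step.

Initialize: tally = 0
Entering loop: for pos in range(5):

After execution: tally = 20
20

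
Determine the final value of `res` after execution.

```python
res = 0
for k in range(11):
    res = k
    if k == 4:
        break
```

Let's trace through this code step by step.

Initialize: res = 0
Entering loop: for k in range(11):

After execution: res = 4
4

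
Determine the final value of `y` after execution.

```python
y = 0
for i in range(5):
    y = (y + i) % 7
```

Let's trace through this code step by step.

Initialize: y = 0
Entering loop: for i in range(5):

After execution: y = 3
3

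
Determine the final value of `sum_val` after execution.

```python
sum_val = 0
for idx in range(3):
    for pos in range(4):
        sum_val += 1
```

Let's trace through this code step by step.

Initialize: sum_val = 0
Entering loop: for idx in range(3):

After execution: sum_val = 12
12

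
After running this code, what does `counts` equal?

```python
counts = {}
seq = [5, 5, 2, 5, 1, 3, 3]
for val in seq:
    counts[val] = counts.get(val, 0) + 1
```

Let's trace through this code step by step.

Initialize: counts = {}
Initialize: seq = [5, 5, 2, 5, 1, 3, 3]
Entering loop: for val in seq:

After execution: counts = {5: 3, 2: 1, 1: 1, 3: 2}
{5: 3, 2: 1, 1: 1, 3: 2}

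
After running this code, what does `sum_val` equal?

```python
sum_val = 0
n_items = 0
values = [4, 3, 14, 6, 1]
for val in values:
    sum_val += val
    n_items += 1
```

Let's trace through this code step by step.

Initialize: sum_val = 0
Initialize: n_items = 0
Initialize: values = [4, 3, 14, 6, 1]
Entering loop: for val in values:

After execution: sum_val = 28
28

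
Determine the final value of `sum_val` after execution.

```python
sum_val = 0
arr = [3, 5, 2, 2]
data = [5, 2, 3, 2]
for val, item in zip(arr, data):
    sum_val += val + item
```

Let's trace through this code step by step.

Initialize: sum_val = 0
Initialize: arr = [3, 5, 2, 2]
Initialize: data = [5, 2, 3, 2]
Entering loop: for val, item in zip(arr, data):

After execution: sum_val = 24
24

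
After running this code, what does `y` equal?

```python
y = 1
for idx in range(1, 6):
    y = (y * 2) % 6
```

Let's trace through this code step by step.

Initialize: y = 1
Entering loop: for idx in range(1, 6):

After execution: y = 2
2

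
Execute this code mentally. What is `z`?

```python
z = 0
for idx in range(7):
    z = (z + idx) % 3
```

Let's trace through this code step by step.

Initialize: z = 0
Entering loop: for idx in range(7):

After execution: z = 0
0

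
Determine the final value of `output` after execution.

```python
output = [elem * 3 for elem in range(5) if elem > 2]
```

Let's trace through this code step by step.

Initialize: output = [elem * 3 for elem in range(5) if elem > 2]

After execution: output = [9, 12]
[9, 12]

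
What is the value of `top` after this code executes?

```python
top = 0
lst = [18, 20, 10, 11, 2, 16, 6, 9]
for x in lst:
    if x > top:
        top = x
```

Let's trace through this code step by step.

Initialize: top = 0
Initialize: lst = [18, 20, 10, 11, 2, 16, 6, 9]
Entering loop: for x in lst:

After execution: top = 20
20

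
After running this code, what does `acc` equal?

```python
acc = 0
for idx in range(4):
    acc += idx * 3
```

Let's trace through this code step by step.

Initialize: acc = 0
Entering loop: for idx in range(4):

After execution: acc = 18
18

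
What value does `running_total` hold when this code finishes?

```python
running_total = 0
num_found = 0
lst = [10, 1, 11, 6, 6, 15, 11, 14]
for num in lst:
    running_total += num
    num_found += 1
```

Let's trace through this code step by step.

Initialize: running_total = 0
Initialize: num_found = 0
Initialize: lst = [10, 1, 11, 6, 6, 15, 11, 14]
Entering loop: for num in lst:

After execution: running_total = 74
74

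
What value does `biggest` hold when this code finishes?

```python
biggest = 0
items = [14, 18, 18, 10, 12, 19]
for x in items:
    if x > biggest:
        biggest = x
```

Let's trace through this code step by step.

Initialize: biggest = 0
Initialize: items = [14, 18, 18, 10, 12, 19]
Entering loop: for x in items:

After execution: biggest = 19
19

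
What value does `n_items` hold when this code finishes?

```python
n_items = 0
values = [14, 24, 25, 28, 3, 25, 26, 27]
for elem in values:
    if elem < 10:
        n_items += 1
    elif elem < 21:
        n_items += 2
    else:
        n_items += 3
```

Let's trace through this code step by step.

Initialize: n_items = 0
Initialize: values = [14, 24, 25, 28, 3, 25, 26, 27]
Entering loop: for elem in values:

After execution: n_items = 21
21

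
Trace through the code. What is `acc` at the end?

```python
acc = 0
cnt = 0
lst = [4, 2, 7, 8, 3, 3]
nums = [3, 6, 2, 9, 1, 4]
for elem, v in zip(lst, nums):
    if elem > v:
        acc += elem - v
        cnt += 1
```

Let's trace through this code step by step.

Initialize: acc = 0
Initialize: cnt = 0
Initialize: lst = [4, 2, 7, 8, 3, 3]
Initialize: nums = [3, 6, 2, 9, 1, 4]
Entering loop: for elem, v in zip(lst, nums):

After execution: acc = 8
8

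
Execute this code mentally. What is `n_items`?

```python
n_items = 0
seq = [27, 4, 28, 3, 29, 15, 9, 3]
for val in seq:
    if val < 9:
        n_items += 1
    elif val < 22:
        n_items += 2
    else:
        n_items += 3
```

Let's trace through this code step by step.

Initialize: n_items = 0
Initialize: seq = [27, 4, 28, 3, 29, 15, 9, 3]
Entering loop: for val in seq:

After execution: n_items = 16
16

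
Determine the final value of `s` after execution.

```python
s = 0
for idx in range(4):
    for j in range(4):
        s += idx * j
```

Let's trace through this code step by step.

Initialize: s = 0
Entering loop: for idx in range(4):

After execution: s = 36
36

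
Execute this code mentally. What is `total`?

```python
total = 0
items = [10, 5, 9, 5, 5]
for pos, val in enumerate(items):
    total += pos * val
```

Let's trace through this code step by step.

Initialize: total = 0
Initialize: items = [10, 5, 9, 5, 5]
Entering loop: for pos, val in enumerate(items):

After execution: total = 58
58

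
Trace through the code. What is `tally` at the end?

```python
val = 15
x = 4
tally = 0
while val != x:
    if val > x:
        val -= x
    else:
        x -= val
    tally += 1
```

Let's trace through this code step by step.

Initialize: val = 15
Initialize: x = 4
Initialize: tally = 0
Entering loop: while val != x:

After execution: tally = 6
6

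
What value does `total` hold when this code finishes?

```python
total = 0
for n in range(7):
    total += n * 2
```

Let's trace through this code step by step.

Initialize: total = 0
Entering loop: for n in range(7):

After execution: total = 42
42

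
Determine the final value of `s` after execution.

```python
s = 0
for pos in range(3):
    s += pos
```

Let's trace through this code step by step.

Initialize: s = 0
Entering loop: for pos in range(3):

After execution: s = 3
3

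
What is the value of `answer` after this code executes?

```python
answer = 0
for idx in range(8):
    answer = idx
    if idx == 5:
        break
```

Let's trace through this code step by step.

Initialize: answer = 0
Entering loop: for idx in range(8):

After execution: answer = 5
5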